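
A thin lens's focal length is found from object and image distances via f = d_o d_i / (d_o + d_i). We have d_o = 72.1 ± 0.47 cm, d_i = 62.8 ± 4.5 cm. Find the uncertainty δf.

1.29 cm

∂f/∂d_o = (d_i/(d_o+d_i))² = 0.217;  ∂f/∂d_i = (d_o/(d_o+d_i))² = 0.286
δf = √((∂f/∂d_o · δd_o)² + (∂f/∂d_i · δd_i)²) = √(0.0104 + 1.65) = 1.29 cm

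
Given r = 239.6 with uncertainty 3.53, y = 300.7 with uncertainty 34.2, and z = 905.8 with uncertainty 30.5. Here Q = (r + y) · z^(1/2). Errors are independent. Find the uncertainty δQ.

Let u = r + y = 540.3. δu = √(δr² + δy²) = √(12.5 + 1170) = 34.4, so δu/u = 0.0636.
Q is then a monomial in u, z:
δQ/Q = √((δu/u)² + (½·δz/z)²) = √(0.00405 + 0.000283) = 0.0658
Q = 16260, so δQ = 0.0658 × 16260 = 1070.

1070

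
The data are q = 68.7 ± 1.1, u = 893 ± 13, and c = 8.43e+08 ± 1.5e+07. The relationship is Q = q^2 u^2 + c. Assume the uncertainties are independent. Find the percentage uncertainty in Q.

Let p = q^2·u^2 = 3.76e+09. δp/p = √((2·δq/q)² + (2·δu/u)²) = √(0.00103 + 0.000848) = 0.0433, so δp = 1.63e+08.
Q = p + c: δQ = √(δp² + δc²) = √(2.65e+16 + 2.25e+14) = 1.64e+08
Q = 4.61e+09, so δQ/Q = 1.64e+08/4.61e+09 = 0.0355.

3.55%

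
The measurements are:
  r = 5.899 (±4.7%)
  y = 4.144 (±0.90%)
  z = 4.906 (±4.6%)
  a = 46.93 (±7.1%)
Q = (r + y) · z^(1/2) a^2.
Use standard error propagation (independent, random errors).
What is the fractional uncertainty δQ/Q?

Let u = r + y = 10.04. δu = √(δr² + δy²) = √(0.0769 + 0.00139) = 0.280, so δu/u = 0.0279.
Q is then a monomial in u, z, a:
δQ/Q = √((δu/u)² + (½·δz/z)² + (2·δa/a)²) = √(0.000776 + 0.000529 + 0.0202) = 0.147

0.147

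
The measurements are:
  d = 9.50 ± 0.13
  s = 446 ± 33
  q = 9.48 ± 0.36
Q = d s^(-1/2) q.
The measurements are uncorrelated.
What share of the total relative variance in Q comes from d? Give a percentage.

(δQ/Q)² = (1·δd/d)² + (−½·δs/s)² + (1·δq/q)²
  d term: (1×0.0137)² = 0.000187
  s term: (-0.5×0.0740)² = 0.00137
  q term: (1×0.0380)² = 0.00144
Total = 0.00300. Share from d = 0.000187/0.00300 = 0.0625.

6.25%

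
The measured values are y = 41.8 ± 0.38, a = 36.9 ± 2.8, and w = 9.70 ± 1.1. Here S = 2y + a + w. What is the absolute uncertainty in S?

Each term contributes (cᵢ δxᵢ)² to (δS)²:
  (2·δy)² = 0.578;  (δa)² = 7.84;  (δw)² = 1.21
δS = √(9.63) = 3.10

3.10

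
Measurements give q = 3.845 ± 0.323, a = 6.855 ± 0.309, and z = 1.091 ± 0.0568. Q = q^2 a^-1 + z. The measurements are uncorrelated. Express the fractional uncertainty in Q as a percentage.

Let p = q^2·a^-1 = 2.157. δp/p = √((2·δq/q)² + (-1·δa/a)²) = √(0.0282 + 0.00203) = 0.174, so δp = 0.375.
Q = p + z: δQ = √(δp² + δz²) = √(0.141 + 0.00323) = 0.379
Q = 3.248, so δQ/Q = 0.379/3.248 = 0.117.

11.7%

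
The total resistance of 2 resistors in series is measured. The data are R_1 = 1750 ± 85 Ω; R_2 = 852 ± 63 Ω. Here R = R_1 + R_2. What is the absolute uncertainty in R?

Sums and differences: (δR)² = Σ (cᵢ δxᵢ)².
  (δR_1)² = 7220;  (δR_2)² = 3970
δR = √(11200) = 106 Ω

106 Ω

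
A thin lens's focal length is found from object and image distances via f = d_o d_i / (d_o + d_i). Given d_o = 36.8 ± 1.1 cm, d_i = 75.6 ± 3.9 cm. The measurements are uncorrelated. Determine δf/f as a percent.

∂f/∂d_o = (d_i/(d_o+d_i))² = 0.452;  ∂f/∂d_i = (d_o/(d_o+d_i))² = 0.107
δf = √((∂f/∂d_o · δd_o)² + (∂f/∂d_i · δd_i)²) = √(0.248 + 0.175) = 0.650 cm
f = 24.8 cm, so δf/f = 0.650/24.8 = 0.0263.

2.63%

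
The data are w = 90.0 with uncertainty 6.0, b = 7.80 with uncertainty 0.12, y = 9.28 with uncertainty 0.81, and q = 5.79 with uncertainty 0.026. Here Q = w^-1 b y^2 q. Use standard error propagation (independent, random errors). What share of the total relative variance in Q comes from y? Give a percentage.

86.6%

(δQ/Q)² = (-1·δw/w)² + (1·δb/b)² + (2·δy/y)² + (1·δq/q)²
  w term: (-1×0.0667)² = 0.00444
  b term: (1×0.0154)² = 0.000237
  y term: (2×0.0873)² = 0.0305
  q term: (1×0.00449)² = 2.02e-05
Total = 0.0352. Share from y = 0.0305/0.0352 = 0.866.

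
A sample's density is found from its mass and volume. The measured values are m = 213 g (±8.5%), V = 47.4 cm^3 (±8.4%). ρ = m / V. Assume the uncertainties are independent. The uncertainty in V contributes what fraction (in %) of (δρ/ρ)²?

(δρ/ρ)² = (1·δm/m)² + (-1·δV/V)²
  m term: (1×0.0850)² = 0.00723
  V term: (-1×0.0840)² = 0.00706
Total = 0.0143. Share from V = 0.00706/0.0143 = 0.494.

49.4%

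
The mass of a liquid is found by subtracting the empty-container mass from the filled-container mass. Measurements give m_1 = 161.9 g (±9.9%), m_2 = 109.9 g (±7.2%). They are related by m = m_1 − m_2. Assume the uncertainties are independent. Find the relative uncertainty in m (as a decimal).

Sums and differences: (δm)² = Σ (cᵢ δxᵢ)².
  (δm_1)² = 257;  (δm_2)² = 62.6
δm = √(320) = 17.9 g
m = 52.00 g, so δm/m = 17.9/52.00 = 0.344.

0.344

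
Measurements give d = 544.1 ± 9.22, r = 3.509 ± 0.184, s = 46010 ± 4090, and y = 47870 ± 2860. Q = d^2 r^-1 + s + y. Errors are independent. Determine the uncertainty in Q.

7260

Let p = d^2·r^-1 = 84370. δp/p = √((2·δd/d)² + (-1·δr/r)²) = √(0.00115 + 0.00275) = 0.0624, so δp = 5270.
Q = p + s + y: δQ = √(δp² + δs² + δy²) = √(2.77e+07 + 1.67e+07 + 8.18e+06) = 7260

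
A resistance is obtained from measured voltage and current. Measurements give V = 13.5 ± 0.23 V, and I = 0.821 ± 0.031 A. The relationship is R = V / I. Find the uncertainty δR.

Relative error in a monomial: (δR/R)² = Σ (nᵢ · δxᵢ/xᵢ)².
  (1·δV/V)² = (1×0.0170)² = 0.000290;  (-1·δI/I)² = (-1×0.0378)² = 0.00143
δR/R = √(0.00172) = 0.0414
R = 16.4 Ω, so δR = 0.0414 × 16.4 = 0.681 Ω.

0.681 Ω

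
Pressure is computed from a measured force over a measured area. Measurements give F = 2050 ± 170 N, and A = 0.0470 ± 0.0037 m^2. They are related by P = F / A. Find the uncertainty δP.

4990 Pa

Relative error in a monomial: (δP/P)² = Σ (nᵢ · δxᵢ/xᵢ)².
  (1·δF/F)² = (1×0.0829)² = 0.00688;  (-1·δA/A)² = (-1×0.0787)² = 0.00620
δP/P = √(0.0131) = 0.114
P = 43600 Pa, so δP = 0.114 × 43600 = 4990 Pa.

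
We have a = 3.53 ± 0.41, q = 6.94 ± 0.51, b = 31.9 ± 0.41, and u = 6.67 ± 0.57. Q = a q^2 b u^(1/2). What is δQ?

Since Q is a product/quotient, work with relative uncertainties:
  (1·δa/a)² = (1×0.116)² = 0.0135;  (2·δq/q)² = (2×0.0735)² = 0.0216;  (1·δb/b)² = (1×0.0129)² = 0.000165;  (½·δu/u)² = (0.5×0.0855)² = 0.00183
δQ/Q = √(0.0371) = 0.193
Q = 14000, so δQ = 0.193 × 14000 = 2700.

2700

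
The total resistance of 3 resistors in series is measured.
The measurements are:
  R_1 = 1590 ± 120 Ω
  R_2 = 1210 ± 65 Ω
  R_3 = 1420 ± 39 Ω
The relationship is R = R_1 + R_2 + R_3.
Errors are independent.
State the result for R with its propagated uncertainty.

R is a linear combination, so absolute uncertainties add in quadrature:
  (δR_1)² = 14400;  (δR_2)² = 4220;  (δR_3)² = 1520
δR = √(20100) = 142 Ω
R = 4220 Ω.

4220 ± 142 Ω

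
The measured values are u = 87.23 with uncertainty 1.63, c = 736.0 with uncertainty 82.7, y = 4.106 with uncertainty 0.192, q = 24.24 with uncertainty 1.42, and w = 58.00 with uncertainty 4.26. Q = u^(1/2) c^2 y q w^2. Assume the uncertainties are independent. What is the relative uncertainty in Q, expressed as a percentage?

Since Q is a product/quotient, work with relative uncertainties:
  (½·δu/u)² = (0.5×0.0187)² = 8.73e-05;  (2·δc/c)² = (2×0.112)² = 0.0505;  (1·δy/y)² = (1×0.0468)² = 0.00219;  (1·δq/q)² = (1×0.0586)² = 0.00343;  (2·δw/w)² = (2×0.0734)² = 0.0216
δQ/Q = √(0.0778) = 0.279

27.9%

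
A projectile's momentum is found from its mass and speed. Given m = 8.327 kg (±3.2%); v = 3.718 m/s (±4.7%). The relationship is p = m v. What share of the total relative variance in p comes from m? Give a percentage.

31.7%

(δp/p)² = (1·δm/m)² + (1·δv/v)²
  m term: (1×0.0320)² = 0.00102
  v term: (1×0.0470)² = 0.00221
Total = 0.00323. Share from m = 0.00102/0.00323 = 0.317.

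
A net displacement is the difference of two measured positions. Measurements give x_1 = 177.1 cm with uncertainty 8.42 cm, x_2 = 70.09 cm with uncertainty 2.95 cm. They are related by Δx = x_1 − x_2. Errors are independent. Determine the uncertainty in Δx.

Each term contributes (cᵢ δxᵢ)² to (δΔx)²:
  (δx_1)² = 70.9;  (δx_2)² = 8.70
δΔx = √(79.6) = 8.92 cm

8.92 cm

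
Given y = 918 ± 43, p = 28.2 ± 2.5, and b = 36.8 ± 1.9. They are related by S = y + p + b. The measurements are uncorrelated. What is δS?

Sums and differences: (δS)² = Σ (cᵢ δxᵢ)².
  (δy)² = 1850;  (δp)² = 6.25;  (δb)² = 3.61
δS = √(1860) = 43.1

43.1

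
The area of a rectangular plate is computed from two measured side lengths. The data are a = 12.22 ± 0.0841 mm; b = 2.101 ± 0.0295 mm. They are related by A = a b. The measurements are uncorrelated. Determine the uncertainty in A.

A is a product of powers, so relative uncertainties combine in quadrature:
  (1·δa/a)² = (1×0.00688)² = 4.74e-05;  (1·δb/b)² = (1×0.0140)² = 0.000197
δA/A = √(0.000245) = 0.0156
A = 25.67 mm^2, so δA = 0.0156 × 25.67 = 0.401 mm^2.

0.401 mm^2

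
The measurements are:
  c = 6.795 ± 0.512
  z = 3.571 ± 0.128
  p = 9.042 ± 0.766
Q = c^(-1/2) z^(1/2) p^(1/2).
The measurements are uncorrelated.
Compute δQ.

Each factor contributes (exponent × relative error)² to (δQ/Q)²:
  (−½·δc/c)² = (-0.5×0.0753)² = 0.00142;  (½·δz/z)² = (0.5×0.0358)² = 0.000321;  (½·δp/p)² = (0.5×0.0847)² = 0.00179
δQ/Q = √(0.00353) = 0.0595
Q = 2.180, so δQ = 0.0595 × 2.180 = 0.130.

0.130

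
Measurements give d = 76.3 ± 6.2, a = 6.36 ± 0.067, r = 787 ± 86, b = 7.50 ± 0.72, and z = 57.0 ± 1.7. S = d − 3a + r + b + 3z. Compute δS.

86.4

Sums and differences: (δS)² = Σ (cᵢ δxᵢ)².
  (δd)² = 38.4;  (3·δa)² = 0.0404;  (δr)² = 7400;  (δb)² = 0.518;  (3·δz)² = 26.0
δS = √(7460) = 86.4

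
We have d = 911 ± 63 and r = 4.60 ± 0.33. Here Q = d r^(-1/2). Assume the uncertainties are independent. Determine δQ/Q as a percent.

7.79%

Products/powers → add relative errors in quadrature, weighted by exponent:
  (1·δd/d)² = (1×0.0692)² = 0.00478;  (−½·δr/r)² = (-0.5×0.0717)² = 0.00129
δQ/Q = √(0.00607) = 0.0779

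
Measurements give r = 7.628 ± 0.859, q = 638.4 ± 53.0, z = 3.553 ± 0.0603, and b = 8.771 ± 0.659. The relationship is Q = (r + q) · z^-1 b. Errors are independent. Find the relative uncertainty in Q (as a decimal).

Let u = r + q = 646.0. δu = √(δr² + δq²) = √(0.738 + 2810) = 53.0, so δu/u = 0.0821.
Q is then a monomial in u, z, b:
δQ/Q = √((δu/u)² + (-1·δz/z)² + (1·δb/b)²) = √(0.00673 + 0.000288 + 0.00565) = 0.113

0.113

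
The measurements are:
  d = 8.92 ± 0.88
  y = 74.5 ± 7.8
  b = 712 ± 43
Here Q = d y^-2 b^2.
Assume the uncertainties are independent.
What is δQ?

Q is a product of powers, so relative uncertainties combine in quadrature:
  (1·δd/d)² = (1×0.0987)² = 0.00973;  (-2·δy/y)² = (-2×0.105)² = 0.0438;  (2·δb/b)² = (2×0.0604)² = 0.0146
δQ/Q = √(0.0682) = 0.261
Q = 815, so δQ = 0.261 × 815 = 213.

213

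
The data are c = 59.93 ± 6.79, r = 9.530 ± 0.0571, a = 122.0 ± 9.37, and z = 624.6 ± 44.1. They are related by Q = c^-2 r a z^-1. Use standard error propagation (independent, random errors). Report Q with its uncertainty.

Products/powers → add relative errors in quadrature, weighted by exponent:
  (-2·δc/c)² = (-2×0.113)² = 0.0513;  (1·δr/r)² = (1×0.00599)² = 3.59e-05;  (1·δa/a)² = (1×0.0768)² = 0.00590;  (-1·δz/z)² = (-1×0.0706)² = 0.00499
δQ/Q = √(0.0623) = 0.250
Q = 0.0005183, so δQ = 0.250 × 0.0005183 = 0.000129.

0.0005183 ± 0.000129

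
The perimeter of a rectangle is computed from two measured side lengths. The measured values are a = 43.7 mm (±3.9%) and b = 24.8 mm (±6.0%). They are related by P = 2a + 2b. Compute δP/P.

P is a linear combination, so absolute uncertainties add in quadrature:
  (2·δa)² = 11.6;  (2·δb)² = 8.86
δP = √(20.5) = 4.52 mm
P = 137 mm, so δP/P = 4.52/137 = 0.0330.

0.0330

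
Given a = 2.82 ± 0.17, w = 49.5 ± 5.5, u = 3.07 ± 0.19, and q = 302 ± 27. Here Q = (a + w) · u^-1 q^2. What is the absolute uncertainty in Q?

3.36e+05

Let h = a + w = 52.3. δh = √(δa² + δw²) = √(0.0289 + 30.2) = 5.50, so δh/h = 0.105.
Q is then a monomial in h, u, q:
δQ/Q = √((δh/h)² + (-1·δu/u)² + (2·δq/q)²) = √(0.0111 + 0.00383 + 0.0320) = 0.216
Q = 1.55e+06, so δQ = 0.216 × 1.55e+06 = 3.36e+05.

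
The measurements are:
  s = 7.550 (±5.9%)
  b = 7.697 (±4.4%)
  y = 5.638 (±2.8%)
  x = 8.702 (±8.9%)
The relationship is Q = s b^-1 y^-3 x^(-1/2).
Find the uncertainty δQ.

Since Q is a product/quotient, work with relative uncertainties:
  (1·δs/s)² = (1×0.0590)² = 0.00348;  (-1·δb/b)² = (-1×0.0440)² = 0.00194;  (-3·δy/y)² = (-3×0.0280)² = 0.00706;  (−½·δx/x)² = (-0.5×0.0890)² = 0.00198
δQ/Q = √(0.0145) = 0.120
Q = 0.001855, so δQ = 0.120 × 0.001855 = 0.000223.

0.000223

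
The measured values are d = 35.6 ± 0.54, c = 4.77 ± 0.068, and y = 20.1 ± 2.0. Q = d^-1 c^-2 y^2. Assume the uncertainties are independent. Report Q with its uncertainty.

Each factor contributes (exponent × relative error)² to (δQ/Q)²:
  (-1·δd/d)² = (-1×0.0152)² = 0.000230;  (-2·δc/c)² = (-2×0.0143)² = 0.000813;  (2·δy/y)² = (2×0.0995)² = 0.0396
δQ/Q = √(0.0406) = 0.202
Q = 0.499, so δQ = 0.202 × 0.499 = 0.101.

0.499 ± 0.101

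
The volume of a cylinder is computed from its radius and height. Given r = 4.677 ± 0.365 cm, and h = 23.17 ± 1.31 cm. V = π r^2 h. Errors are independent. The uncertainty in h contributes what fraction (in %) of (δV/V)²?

11.6%

(δV/V)² = (2·δr/r)² + (1·δh/h)²
  r term: (2×0.0780)² = 0.0244
  h term: (1×0.0565)² = 0.00320
Total = 0.0276. Share from h = 0.00320/0.0276 = 0.116.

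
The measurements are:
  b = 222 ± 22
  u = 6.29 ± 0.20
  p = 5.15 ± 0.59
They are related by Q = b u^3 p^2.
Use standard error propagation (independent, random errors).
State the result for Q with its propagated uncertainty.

Relative error in a monomial: (δQ/Q)² = Σ (nᵢ · δxᵢ/xᵢ)².
  (1·δb/b)² = (1×0.0991)² = 0.00982;  (3·δu/u)² = (3×0.0318)² = 0.00910;  (2·δp/p)² = (2×0.115)² = 0.0525
δQ/Q = √(0.0714) = 0.267
Q = 1.47e+06, so δQ = 0.267 × 1.47e+06 = 3.92e+05.

(1.47 ± 0.392) × 10^6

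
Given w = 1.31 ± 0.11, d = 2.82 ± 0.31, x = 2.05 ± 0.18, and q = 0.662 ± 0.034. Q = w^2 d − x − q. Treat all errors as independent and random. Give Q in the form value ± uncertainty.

2.13 ± 0.988

Let p = w^2·d = 4.84. δp/p = √((2·δw/w)² + (1·δd/d)²) = √(0.0282 + 0.0121) = 0.201, so δp = 0.971.
Q = p − x − q: δQ = √(δp² + δx² + δq²) = √(0.944 + 0.0324 + 0.00116) = 0.988
Q = 2.13.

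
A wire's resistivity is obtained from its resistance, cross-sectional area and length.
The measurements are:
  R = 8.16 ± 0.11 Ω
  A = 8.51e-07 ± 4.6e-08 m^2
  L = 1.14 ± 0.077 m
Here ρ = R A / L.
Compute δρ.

5.33e-07 Ω·m

Products/powers → add relative errors in quadrature, weighted by exponent:
  (1·δR/R)² = (1×0.0135)² = 0.000182;  (1·δA/A)² = (1×0.0541)² = 0.00292;  (-1·δL/L)² = (-1×0.0675)² = 0.00456
δρ/ρ = √(0.00767) = 0.0876
ρ = 6.09e-06 Ω·m, so δρ = 0.0876 × 6.09e-06 = 5.33e-07 Ω·m.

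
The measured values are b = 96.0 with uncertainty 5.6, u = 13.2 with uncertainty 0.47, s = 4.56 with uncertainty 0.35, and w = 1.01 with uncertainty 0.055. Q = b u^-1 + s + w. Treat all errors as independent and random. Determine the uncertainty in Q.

0.610

Let p = b·u^-1 = 7.27. δp/p = √((1·δb/b)² + (-1·δu/u)²) = √(0.00340 + 0.00127) = 0.0683, so δp = 0.497.
Q = p + s + w: δQ = √(δp² + δs² + δw²) = √(0.247 + 0.122 + 0.00302) = 0.610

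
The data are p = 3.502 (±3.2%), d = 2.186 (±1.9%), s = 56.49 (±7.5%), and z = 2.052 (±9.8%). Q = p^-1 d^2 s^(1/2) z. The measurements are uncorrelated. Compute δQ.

Q is a product of powers, so relative uncertainties combine in quadrature:
  (-1·δp/p)² = (-1×0.0320)² = 0.00102;  (2·δd/d)² = (2×0.0190)² = 0.00144;  (½·δs/s)² = (0.5×0.0750)² = 0.00141;  (1·δz/z)² = (1×0.0980)² = 0.00960
δQ/Q = √(0.0135) = 0.116
Q = 21.04, so δQ = 0.116 × 21.04 = 2.44.

2.44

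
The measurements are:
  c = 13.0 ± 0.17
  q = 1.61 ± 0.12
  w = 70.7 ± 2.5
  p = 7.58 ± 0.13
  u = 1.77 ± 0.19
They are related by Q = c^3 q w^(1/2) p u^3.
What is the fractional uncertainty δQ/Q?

0.334

Products/powers → add relative errors in quadrature, weighted by exponent:
  (3·δc/c)² = (3×0.0131)² = 0.00154;  (1·δq/q)² = (1×0.0745)² = 0.00556;  (½·δw/w)² = (0.5×0.0354)² = 0.000313;  (1·δp/p)² = (1×0.0172)² = 0.000294;  (3·δu/u)² = (3×0.107)² = 0.104
δQ/Q = √(0.111) = 0.334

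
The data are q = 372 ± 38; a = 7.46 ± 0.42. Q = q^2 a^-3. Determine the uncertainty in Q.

88.4

Q is a product of powers, so relative uncertainties combine in quadrature:
  (2·δq/q)² = (2×0.102)² = 0.0417;  (-3·δa/a)² = (-3×0.0563)² = 0.0285
δQ/Q = √(0.0703) = 0.265
Q = 333, so δQ = 0.265 × 333 = 88.4.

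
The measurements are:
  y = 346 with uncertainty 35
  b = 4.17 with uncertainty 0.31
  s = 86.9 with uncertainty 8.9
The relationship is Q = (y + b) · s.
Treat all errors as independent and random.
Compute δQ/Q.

Let u = y + b = 350. δu = √(δy² + δb²) = √(1220 + 0.0961) = 35.0, so δu/u = 0.1000.
Q is then a monomial in u, s:
δQ/Q = √((δu/u)² + (1·δs/s)²) = √(0.00999 + 0.0105) = 0.143

0.143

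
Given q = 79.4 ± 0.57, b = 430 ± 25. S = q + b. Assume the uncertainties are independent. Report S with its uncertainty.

Sums and differences: (δS)² = Σ (cᵢ δxᵢ)².
  (δq)² = 0.325;  (δb)² = 625
δS = √(625) = 25.0
S = 509.

509 ± 25.0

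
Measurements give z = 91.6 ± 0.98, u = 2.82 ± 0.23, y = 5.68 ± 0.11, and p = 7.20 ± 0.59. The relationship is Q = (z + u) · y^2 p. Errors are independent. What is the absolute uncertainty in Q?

2000

Let w = z + u = 94.4. δw = √(δz² + δu²) = √(0.960 + 0.0529) = 1.01, so δw/w = 0.0107.
Q is then a monomial in w, y, p:
δQ/Q = √((δw/w)² + (2·δy/y)² + (1·δp/p)²) = √(0.000114 + 0.00150 + 0.00671) = 0.0913
Q = 21900, so δQ = 0.0913 × 21900 = 2000.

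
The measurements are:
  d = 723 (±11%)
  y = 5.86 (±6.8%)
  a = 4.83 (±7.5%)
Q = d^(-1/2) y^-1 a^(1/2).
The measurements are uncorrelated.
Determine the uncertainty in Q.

Since Q is a product/quotient, work with relative uncertainties:
  (−½·δd/d)² = (-0.5×0.110)² = 0.00302;  (-1·δy/y)² = (-1×0.0680)² = 0.00462;  (½·δa/a)² = (0.5×0.0750)² = 0.00141
δQ/Q = √(0.00906) = 0.0952
Q = 0.0139, so δQ = 0.0952 × 0.0139 = 0.00133.

0.00133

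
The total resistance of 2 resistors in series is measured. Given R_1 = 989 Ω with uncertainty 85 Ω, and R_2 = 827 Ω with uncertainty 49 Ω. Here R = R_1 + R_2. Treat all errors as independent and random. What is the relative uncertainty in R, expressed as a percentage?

5.40%

Sums and differences: (δR)² = Σ (cᵢ δxᵢ)².
  (δR_1)² = 7220;  (δR_2)² = 2400
δR = √(9630) = 98.1 Ω
R = 1820 Ω, so δR/R = 98.1/1820 = 0.0540.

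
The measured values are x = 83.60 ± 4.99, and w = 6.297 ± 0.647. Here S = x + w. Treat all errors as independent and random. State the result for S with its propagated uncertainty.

Each term contributes (cᵢ δxᵢ)² to (δS)²:
  (δx)² = 24.9;  (δw)² = 0.419
δS = √(25.3) = 5.03
S = 89.90.

89.90 ± 5.03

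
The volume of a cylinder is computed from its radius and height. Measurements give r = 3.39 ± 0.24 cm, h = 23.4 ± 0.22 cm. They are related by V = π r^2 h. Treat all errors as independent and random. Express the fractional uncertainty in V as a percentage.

14.2%

V is a product of powers, so relative uncertainties combine in quadrature:
  (2·δr/r)² = (2×0.0708)² = 0.0200;  (1·δh/h)² = (1×0.00940)² = 8.84e-05
δV/V = √(0.0201) = 0.142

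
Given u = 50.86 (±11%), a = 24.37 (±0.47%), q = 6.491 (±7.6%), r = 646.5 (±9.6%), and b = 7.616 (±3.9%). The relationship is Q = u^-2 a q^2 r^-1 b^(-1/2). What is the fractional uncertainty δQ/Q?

0.285

Products/powers → add relative errors in quadrature, weighted by exponent:
  (-2·δu/u)² = (-2×0.110)² = 0.0484;  (1·δa/a)² = (1×0.00470)² = 2.21e-05;  (2·δq/q)² = (2×0.0760)² = 0.0231;  (-1·δr/r)² = (-1×0.0960)² = 0.00922;  (−½·δb/b)² = (-0.5×0.0390)² = 0.000380
δQ/Q = √(0.0811) = 0.285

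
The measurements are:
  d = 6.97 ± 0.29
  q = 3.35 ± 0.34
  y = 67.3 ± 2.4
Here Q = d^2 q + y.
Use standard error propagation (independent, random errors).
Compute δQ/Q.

0.0934

Let p = d^2·q = 163. δp/p = √((2·δd/d)² + (1·δq/q)²) = √(0.00692 + 0.0103) = 0.131, so δp = 21.4.
Q = p + y: δQ = √(δp² + δy²) = √(456 + 5.76) = 21.5
Q = 230, so δQ/Q = 21.5/230 = 0.0934.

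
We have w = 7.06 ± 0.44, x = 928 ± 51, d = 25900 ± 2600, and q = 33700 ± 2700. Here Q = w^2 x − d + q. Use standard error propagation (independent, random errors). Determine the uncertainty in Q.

7330

Let p = w^2·x = 46300. δp/p = √((2·δw/w)² + (1·δx/x)²) = √(0.0155 + 0.00302) = 0.136, so δp = 6300.
Q = p − d + q: δQ = √(δp² + δd² + δq²) = √(3.97e+07 + 6.76e+06 + 7.29e+06) = 7330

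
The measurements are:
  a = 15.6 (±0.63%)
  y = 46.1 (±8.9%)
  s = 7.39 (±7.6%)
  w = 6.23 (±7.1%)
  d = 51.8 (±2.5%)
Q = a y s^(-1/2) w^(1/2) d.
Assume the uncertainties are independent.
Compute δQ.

Each factor contributes (exponent × relative error)² to (δQ/Q)²:
  (1·δa/a)² = (1×0.00630)² = 3.97e-05;  (1·δy/y)² = (1×0.0890)² = 0.00792;  (−½·δs/s)² = (-0.5×0.0760)² = 0.00144;  (½·δw/w)² = (0.5×0.0710)² = 0.00126;  (1·δd/d)² = (1×0.0250)² = 0.000625
δQ/Q = √(0.0113) = 0.106
Q = 34200, so δQ = 0.106 × 34200 = 3630.

3630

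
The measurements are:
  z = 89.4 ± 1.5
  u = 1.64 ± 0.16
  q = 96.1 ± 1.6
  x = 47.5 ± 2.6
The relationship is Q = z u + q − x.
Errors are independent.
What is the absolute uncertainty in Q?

14.8

Let p = z·u = 147. δp/p = √((1·δz/z)² + (1·δu/u)²) = √(0.000282 + 0.00952) = 0.0990, so δp = 14.5.
Q = p + q − x: δQ = √(δp² + δq² + δx²) = √(211 + 2.56 + 6.76) = 14.8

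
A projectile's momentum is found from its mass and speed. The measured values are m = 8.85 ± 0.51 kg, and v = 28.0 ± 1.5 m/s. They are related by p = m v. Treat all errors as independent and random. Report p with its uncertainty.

For a monomial p ∝ m, v, fractional errors add in quadrature:
  (1·δm/m)² = (1×0.0576)² = 0.00332;  (1·δv/v)² = (1×0.0536)² = 0.00287
δp/p = √(0.00619) = 0.0787
p = 248 kg·m/s, so δp = 0.0787 × 248 = 19.5 kg·m/s.

248 ± 19.5 kg·m/s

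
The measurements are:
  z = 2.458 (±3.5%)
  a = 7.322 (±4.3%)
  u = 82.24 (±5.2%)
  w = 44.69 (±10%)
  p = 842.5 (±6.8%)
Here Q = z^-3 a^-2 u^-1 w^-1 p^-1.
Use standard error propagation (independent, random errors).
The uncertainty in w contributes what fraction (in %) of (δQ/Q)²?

(δQ/Q)² = (-3·δz/z)² + (-2·δa/a)² + (-1·δu/u)² + (-1·δw/w)² + (-1·δp/p)²
  z term: (-3×0.0350)² = 0.0110
  a term: (-2×0.0430)² = 0.00740
  u term: (-1×0.0520)² = 0.00270
  w term: (-1×0.100)² = 0.0100
  p term: (-1×0.0680)² = 0.00462
Total = 0.0357. Share from w = 0.0100/0.0357 = 0.280.

28.0%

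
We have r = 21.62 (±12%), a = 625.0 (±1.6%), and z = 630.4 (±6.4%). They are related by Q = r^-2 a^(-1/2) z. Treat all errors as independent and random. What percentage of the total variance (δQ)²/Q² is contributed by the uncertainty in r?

(δQ/Q)² = (-2·δr/r)² + (−½·δa/a)² + (1·δz/z)²
  r term: (-2×0.120)² = 0.0576
  a term: (-0.5×0.0160)² = 6.4e-05
  z term: (1×0.0640)² = 0.00410
Total = 0.0618. Share from r = 0.0576/0.0618 = 0.933.

93.3%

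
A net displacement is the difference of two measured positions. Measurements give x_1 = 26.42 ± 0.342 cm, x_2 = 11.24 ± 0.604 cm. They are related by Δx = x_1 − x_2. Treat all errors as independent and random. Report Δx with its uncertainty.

15.18 ± 0.694 cm

Absolute uncertainties add in quadrature for a linear combination:
  (δx_1)² = 0.117;  (δx_2)² = 0.365
δΔx = √(0.482) = 0.694 cm
Δx = 15.18 cm.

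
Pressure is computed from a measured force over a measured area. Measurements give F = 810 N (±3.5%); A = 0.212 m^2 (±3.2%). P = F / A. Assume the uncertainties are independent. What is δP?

181 Pa

P is a product of powers, so relative uncertainties combine in quadrature:
  (1·δF/F)² = (1×0.0350)² = 0.00123;  (-1·δA/A)² = (-1×0.0320)² = 0.00102
δP/P = √(0.00225) = 0.0474
P = 3820 Pa, so δP = 0.0474 × 3820 = 181 Pa.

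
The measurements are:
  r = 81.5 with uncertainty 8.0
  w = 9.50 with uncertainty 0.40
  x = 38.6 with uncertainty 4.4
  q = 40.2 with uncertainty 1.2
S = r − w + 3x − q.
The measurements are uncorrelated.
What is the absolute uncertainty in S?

Each term contributes (cᵢ δxᵢ)² to (δS)²:
  (δr)² = 64.0;  (δw)² = 0.160;  (3·δx)² = 174;  (δq)² = 1.44
δS = √(240) = 15.5

15.5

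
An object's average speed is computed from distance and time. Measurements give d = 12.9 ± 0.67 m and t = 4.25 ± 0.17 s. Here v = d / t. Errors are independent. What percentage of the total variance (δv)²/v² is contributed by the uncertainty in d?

(δv/v)² = (1·δd/d)² + (-1·δt/t)²
  d term: (1×0.0519)² = 0.00270
  t term: (-1×0.0400)² = 0.00160
Total = 0.00430. Share from d = 0.00270/0.00430 = 0.628.

62.8%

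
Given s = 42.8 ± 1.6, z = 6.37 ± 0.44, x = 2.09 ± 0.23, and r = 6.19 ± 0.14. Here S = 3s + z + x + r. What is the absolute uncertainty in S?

4.83

Each term contributes (cᵢ δxᵢ)² to (δS)²:
  (3·δs)² = 23.0;  (δz)² = 0.194;  (δx)² = 0.0529;  (δr)² = 0.0196
δS = √(23.3) = 4.83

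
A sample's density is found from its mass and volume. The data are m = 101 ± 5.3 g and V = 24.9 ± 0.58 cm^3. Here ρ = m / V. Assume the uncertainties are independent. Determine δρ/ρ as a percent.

5.74%

ρ is a product of powers, so relative uncertainties combine in quadrature:
  (1·δm/m)² = (1×0.0525)² = 0.00275;  (-1·δV/V)² = (-1×0.0233)² = 0.000543
δρ/ρ = √(0.00330) = 0.0574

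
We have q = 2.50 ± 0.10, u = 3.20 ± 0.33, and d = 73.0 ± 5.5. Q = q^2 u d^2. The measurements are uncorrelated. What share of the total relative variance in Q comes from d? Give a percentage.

57.1%

(δQ/Q)² = (2·δq/q)² + (1·δu/u)² + (2·δd/d)²
  q term: (2×0.0400)² = 0.00640
  u term: (1×0.103)² = 0.0106
  d term: (2×0.0753)² = 0.0227
Total = 0.0397. Share from d = 0.0227/0.0397 = 0.571.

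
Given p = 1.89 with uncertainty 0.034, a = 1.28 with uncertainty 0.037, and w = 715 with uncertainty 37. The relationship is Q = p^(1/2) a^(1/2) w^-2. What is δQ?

Since Q is a product/quotient, work with relative uncertainties:
  (½·δp/p)² = (0.5×0.0180)² = 8.09e-05;  (½·δa/a)² = (0.5×0.0289)² = 0.000209;  (-2·δw/w)² = (-2×0.0517)² = 0.0107
δQ/Q = √(0.0110) = 0.105
Q = 3.04e-06, so δQ = 0.105 × 3.04e-06 = 3.19e-07.

3.19e-07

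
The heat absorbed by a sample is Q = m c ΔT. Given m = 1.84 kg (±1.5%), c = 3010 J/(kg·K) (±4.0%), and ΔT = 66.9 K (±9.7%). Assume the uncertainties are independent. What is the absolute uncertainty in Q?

Since Q is a product/quotient, work with relative uncertainties:
  (1·δm/m)² = (1×0.0150)² = 0.000225;  (1·δc/c)² = (1×0.0400)² = 0.00160;  (1·δΔT/ΔT)² = (1×0.0970)² = 0.00941
δQ/Q = √(0.0112) = 0.106
Q = 3.71e+05 J, so δQ = 0.106 × 3.71e+05 = 39300 J.

39300 J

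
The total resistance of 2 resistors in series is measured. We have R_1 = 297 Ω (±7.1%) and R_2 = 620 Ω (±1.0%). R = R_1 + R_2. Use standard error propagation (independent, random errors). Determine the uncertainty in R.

Sums and differences: (δR)² = Σ (cᵢ δxᵢ)².
  (δR_1)² = 445;  (δR_2)² = 38.4
δR = √(483) = 22.0 Ω

22.0 Ω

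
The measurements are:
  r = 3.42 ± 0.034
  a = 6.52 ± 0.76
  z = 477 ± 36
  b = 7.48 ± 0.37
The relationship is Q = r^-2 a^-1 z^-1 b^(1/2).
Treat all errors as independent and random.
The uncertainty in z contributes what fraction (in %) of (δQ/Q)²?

(δQ/Q)² = (-2·δr/r)² + (-1·δa/a)² + (-1·δz/z)² + (½·δb/b)²
  r term: (-2×0.00994)² = 0.000395
  a term: (-1×0.117)² = 0.0136
  z term: (-1×0.0755)² = 0.00570
  b term: (0.5×0.0495)² = 0.000612
Total = 0.0203. Share from z = 0.00570/0.0203 = 0.281.

28.1%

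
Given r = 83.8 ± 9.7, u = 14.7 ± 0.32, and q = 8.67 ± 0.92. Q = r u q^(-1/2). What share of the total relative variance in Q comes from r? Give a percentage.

80.3%

(δQ/Q)² = (1·δr/r)² + (1·δu/u)² + (−½·δq/q)²
  r term: (1×0.116)² = 0.0134
  u term: (1×0.0218)² = 0.000474
  q term: (-0.5×0.106)² = 0.00281
Total = 0.0167. Share from r = 0.0134/0.0167 = 0.803.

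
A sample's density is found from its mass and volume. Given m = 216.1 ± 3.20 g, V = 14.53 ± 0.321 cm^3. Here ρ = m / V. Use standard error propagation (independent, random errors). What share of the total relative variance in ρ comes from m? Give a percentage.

31.0%

(δρ/ρ)² = (1·δm/m)² + (-1·δV/V)²
  m term: (1×0.0148)² = 0.000219
  V term: (-1×0.0221)² = 0.000488
Total = 0.000707. Share from m = 0.000219/0.000707 = 0.310.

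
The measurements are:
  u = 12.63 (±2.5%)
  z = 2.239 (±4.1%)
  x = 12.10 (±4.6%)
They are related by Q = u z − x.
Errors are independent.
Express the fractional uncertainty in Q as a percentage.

Let p = u·z = 28.28. δp/p = √((1·δu/u)² + (1·δz/z)²) = √(0.000625 + 0.00168) = 0.0480, so δp = 1.36.
Q = p − x: δQ = √(δp² + δx²) = √(1.84 + 0.310) = 1.47
Q = 16.18, so δQ/Q = 1.47/16.18 = 0.0907.

9.07%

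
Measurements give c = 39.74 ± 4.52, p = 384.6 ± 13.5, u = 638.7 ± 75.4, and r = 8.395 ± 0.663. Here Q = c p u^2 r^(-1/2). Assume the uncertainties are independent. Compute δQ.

Each factor contributes (exponent × relative error)² to (δQ/Q)²:
  (1·δc/c)² = (1×0.114)² = 0.0129;  (1·δp/p)² = (1×0.0351)² = 0.00123;  (2·δu/u)² = (2×0.118)² = 0.0557;  (−½·δr/r)² = (-0.5×0.0790)² = 0.00156
δQ/Q = √(0.0715) = 0.267
Q = 2.152e+09, so δQ = 0.267 × 2.152e+09 = 5.75e+08.

5.75e+08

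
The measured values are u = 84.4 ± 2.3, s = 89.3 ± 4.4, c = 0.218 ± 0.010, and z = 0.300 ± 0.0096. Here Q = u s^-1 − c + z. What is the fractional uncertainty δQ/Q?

Let p = u·s^-1 = 0.945. δp/p = √((1·δu/u)² + (-1·δs/s)²) = √(0.000743 + 0.00243) = 0.0563, so δp = 0.0532.
Q = p − c + z: δQ = √(δp² + δc² + δz²) = √(0.00283 + 0.000100 + 9.22e-05) = 0.0550
Q = 1.03, so δQ/Q = 0.0550/1.03 = 0.0535.

0.0535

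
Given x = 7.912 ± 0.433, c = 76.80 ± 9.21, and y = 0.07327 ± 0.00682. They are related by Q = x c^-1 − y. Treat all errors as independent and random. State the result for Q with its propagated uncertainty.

0.02975 ± 0.0152

Let p = x·c^-1 = 0.1030. δp/p = √((1·δx/x)² + (-1·δc/c)²) = √(0.00300 + 0.0144) = 0.132, so δp = 0.0136.
Q = p − y: δQ = √(δp² + δy²) = √(0.000184 + 4.65e-05) = 0.0152
Q = 0.02975.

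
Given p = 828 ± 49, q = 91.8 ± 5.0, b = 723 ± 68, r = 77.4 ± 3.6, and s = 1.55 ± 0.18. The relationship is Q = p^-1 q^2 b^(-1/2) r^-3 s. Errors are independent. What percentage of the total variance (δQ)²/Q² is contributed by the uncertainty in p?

(δQ/Q)² = (-1·δp/p)² + (2·δq/q)² + (−½·δb/b)² + (-3·δr/r)² + (1·δs/s)²
  p term: (-1×0.0592)² = 0.00350
  q term: (2×0.0545)² = 0.0119
  b term: (-0.5×0.0941)² = 0.00221
  r term: (-3×0.0465)² = 0.0195
  s term: (1×0.116)² = 0.0135
Total = 0.0505. Share from p = 0.00350/0.0505 = 0.0693.

6.93%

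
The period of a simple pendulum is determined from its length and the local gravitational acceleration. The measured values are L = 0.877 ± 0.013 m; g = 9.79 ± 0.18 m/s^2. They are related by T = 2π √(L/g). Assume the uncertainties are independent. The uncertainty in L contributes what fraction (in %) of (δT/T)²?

39.4%

(δT/T)² = (½·δL/L)² + (−½·δg/g)²
  L term: (0.5×0.0148)² = 5.49e-05
  g term: (-0.5×0.0184)² = 8.45e-05
Total = 0.000139. Share from L = 5.49e-05/0.000139 = 0.394.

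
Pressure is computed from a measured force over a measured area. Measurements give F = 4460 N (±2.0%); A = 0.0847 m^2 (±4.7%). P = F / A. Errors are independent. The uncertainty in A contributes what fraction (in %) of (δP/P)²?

84.7%

(δP/P)² = (1·δF/F)² + (-1·δA/A)²
  F term: (1×0.0200)² = 0.000400
  A term: (-1×0.0470)² = 0.00221
Total = 0.00261. Share from A = 0.00221/0.00261 = 0.847.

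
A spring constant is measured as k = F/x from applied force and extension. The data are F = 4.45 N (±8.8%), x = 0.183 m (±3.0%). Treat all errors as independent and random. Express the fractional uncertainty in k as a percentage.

9.30%

Each factor contributes (exponent × relative error)² to (δk/k)²:
  (1·δF/F)² = (1×0.0880)² = 0.00774;  (-1·δx/x)² = (-1×0.0300)² = 0.000900
δk/k = √(0.00864) = 0.0930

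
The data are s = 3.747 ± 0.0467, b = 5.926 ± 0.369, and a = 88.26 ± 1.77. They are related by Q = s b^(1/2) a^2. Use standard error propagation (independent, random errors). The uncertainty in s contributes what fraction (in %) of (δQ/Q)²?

5.68%

(δQ/Q)² = (1·δs/s)² + (½·δb/b)² + (2·δa/a)²
  s term: (1×0.0125)² = 0.000155
  b term: (0.5×0.0623)² = 0.000969
  a term: (2×0.0201)² = 0.00161
Total = 0.00273. Share from s = 0.000155/0.00273 = 0.0568.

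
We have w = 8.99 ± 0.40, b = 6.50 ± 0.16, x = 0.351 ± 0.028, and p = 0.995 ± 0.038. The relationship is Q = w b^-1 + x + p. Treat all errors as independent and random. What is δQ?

0.0847

Let h = w·b^-1 = 1.38. δh/h = √((1·δw/w)² + (-1·δb/b)²) = √(0.00198 + 0.000606) = 0.0508, so δh = 0.0703.
Q = h + x + p: δQ = √(δh² + δx² + δp²) = √(0.00495 + 0.000784 + 0.00144) = 0.0847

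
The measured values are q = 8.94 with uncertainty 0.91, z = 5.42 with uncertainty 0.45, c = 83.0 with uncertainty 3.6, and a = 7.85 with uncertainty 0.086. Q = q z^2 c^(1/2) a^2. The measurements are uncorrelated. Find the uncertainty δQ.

29100

Each factor contributes (exponent × relative error)² to (δQ/Q)²:
  (1·δq/q)² = (1×0.102)² = 0.0104;  (2·δz/z)² = (2×0.0830)² = 0.0276;  (½·δc/c)² = (0.5×0.0434)² = 0.000470;  (2·δa/a)² = (2×0.0110)² = 0.000480
δQ/Q = √(0.0389) = 0.197
Q = 1.47e+05, so δQ = 0.197 × 1.47e+05 = 29100.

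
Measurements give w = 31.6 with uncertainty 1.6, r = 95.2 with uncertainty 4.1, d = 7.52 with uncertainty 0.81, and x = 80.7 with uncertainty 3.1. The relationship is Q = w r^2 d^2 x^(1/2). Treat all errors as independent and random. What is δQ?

3.47e+07

Since Q is a product/quotient, work with relative uncertainties:
  (1·δw/w)² = (1×0.0506)² = 0.00256;  (2·δr/r)² = (2×0.0431)² = 0.00742;  (2·δd/d)² = (2×0.108)² = 0.0464;  (½·δx/x)² = (0.5×0.0384)² = 0.000369
δQ/Q = √(0.0568) = 0.238
Q = 1.45e+08, so δQ = 0.238 × 1.45e+08 = 3.47e+07.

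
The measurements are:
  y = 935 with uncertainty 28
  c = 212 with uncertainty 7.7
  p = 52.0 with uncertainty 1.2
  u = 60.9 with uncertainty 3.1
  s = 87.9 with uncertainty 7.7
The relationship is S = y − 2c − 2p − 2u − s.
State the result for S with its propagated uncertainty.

S is a linear combination, so absolute uncertainties add in quadrature:
  (δy)² = 784;  (2·δc)² = 237;  (2·δp)² = 5.76;  (2·δu)² = 38.4;  (δs)² = 59.3
δS = √(1120) = 33.5
S = 197.

197 ± 33.5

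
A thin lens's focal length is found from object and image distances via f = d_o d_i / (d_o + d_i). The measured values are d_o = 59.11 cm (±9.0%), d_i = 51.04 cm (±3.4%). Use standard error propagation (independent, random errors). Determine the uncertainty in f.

∂f/∂d_o = (d_i/(d_o+d_i))² = 0.215;  ∂f/∂d_i = (d_o/(d_o+d_i))² = 0.288
δf = √((∂f/∂d_o · δd_o)² + (∂f/∂d_i · δd_i)²) = √(1.30 + 0.250) = 1.25 cm

1.25 cm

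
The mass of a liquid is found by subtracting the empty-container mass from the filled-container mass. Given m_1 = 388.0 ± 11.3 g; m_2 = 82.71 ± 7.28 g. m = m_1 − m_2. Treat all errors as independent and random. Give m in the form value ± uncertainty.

305.3 ± 13.4 g

m is a linear combination, so absolute uncertainties add in quadrature:
  (δm_1)² = 128;  (δm_2)² = 53.0
δm = √(181) = 13.4 g
m = 305.3 g.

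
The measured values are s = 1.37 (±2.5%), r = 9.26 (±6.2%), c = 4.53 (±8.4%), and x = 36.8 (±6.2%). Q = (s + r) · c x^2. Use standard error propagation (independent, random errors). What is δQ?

10400

Let u = s + r = 10.6. δu = √(δs² + δr²) = √(0.00117 + 0.330) = 0.575, so δu/u = 0.0541.
Q is then a monomial in u, c, x:
δQ/Q = √((δu/u)² + (1·δc/c)² + (2·δx/x)²) = √(0.00293 + 0.00706 + 0.0154) = 0.159
Q = 65200, so δQ = 0.159 × 65200 = 10400.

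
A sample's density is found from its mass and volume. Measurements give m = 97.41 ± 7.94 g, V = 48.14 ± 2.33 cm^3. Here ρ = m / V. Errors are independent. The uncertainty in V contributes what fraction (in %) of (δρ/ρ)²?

26.1%

(δρ/ρ)² = (1·δm/m)² + (-1·δV/V)²
  m term: (1×0.0815)² = 0.00664
  V term: (-1×0.0484)² = 0.00234
Total = 0.00899. Share from V = 0.00234/0.00899 = 0.261.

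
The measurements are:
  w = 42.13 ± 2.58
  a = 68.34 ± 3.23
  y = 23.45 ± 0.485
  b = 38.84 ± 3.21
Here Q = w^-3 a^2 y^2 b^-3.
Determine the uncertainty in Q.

0.000191

Q is a product of powers, so relative uncertainties combine in quadrature:
  (-3·δw/w)² = (-3×0.0612)² = 0.0338;  (2·δa/a)² = (2×0.0473)² = 0.00894;  (2·δy/y)² = (2×0.0207)² = 0.00171;  (-3·δb/b)² = (-3×0.0826)² = 0.0615
δQ/Q = √(0.106) = 0.325
Q = 0.0005862, so δQ = 0.325 × 0.0005862 = 0.000191.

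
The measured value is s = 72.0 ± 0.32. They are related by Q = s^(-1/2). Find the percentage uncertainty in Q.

Products/powers → add relative errors in quadrature, weighted by exponent:
  (−½·δs/s)² = (-0.5×0.00444)² = 4.94e-06
δQ/Q = √(4.94e-06) = 0.00222

0.222%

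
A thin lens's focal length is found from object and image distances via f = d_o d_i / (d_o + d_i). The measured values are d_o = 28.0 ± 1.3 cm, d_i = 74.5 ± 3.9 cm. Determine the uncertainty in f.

0.746 cm

∂f/∂d_o = (d_i/(d_o+d_i))² = 0.528;  ∂f/∂d_i = (d_o/(d_o+d_i))² = 0.0746
δf = √((∂f/∂d_o · δd_o)² + (∂f/∂d_i · δd_i)²) = √(0.472 + 0.0847) = 0.746 cm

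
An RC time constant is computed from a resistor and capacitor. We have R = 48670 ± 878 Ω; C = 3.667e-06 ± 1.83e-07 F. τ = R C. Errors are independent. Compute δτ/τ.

Relative error in a monomial: (δτ/τ)² = Σ (nᵢ · δxᵢ/xᵢ)².
  (1·δR/R)² = (1×0.0180)² = 0.000325;  (1·δC/C)² = (1×0.0499)² = 0.00249
δτ/τ = √(0.00282) = 0.0531

0.0531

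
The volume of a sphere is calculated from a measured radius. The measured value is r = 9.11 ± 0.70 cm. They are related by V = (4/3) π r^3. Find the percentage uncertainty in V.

23.1%

Each factor contributes (exponent × relative error)² to (δV/V)²:
  (3·δr/r)² = (3×0.0768)² = 0.0531
δV/V = √(0.0531) = 0.231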